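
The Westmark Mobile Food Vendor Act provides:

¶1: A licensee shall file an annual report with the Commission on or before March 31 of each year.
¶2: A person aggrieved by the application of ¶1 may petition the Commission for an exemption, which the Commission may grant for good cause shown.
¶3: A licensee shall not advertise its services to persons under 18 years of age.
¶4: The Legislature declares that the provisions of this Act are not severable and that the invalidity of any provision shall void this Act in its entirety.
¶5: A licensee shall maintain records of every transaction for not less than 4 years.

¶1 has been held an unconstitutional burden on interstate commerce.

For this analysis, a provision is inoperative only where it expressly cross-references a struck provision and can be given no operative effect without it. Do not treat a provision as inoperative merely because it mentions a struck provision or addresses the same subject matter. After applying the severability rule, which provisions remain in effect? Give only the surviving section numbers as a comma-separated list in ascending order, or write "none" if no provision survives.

none

¶1 is struck. ¶2 merely fixes the exemption procedure for ¶1; with ¶1 gone it has nothing to operate on and falls away. ¶4 provides that the Act is not severable, so the invalidity of any one provision voids the entire Act. No provision of the Act survives.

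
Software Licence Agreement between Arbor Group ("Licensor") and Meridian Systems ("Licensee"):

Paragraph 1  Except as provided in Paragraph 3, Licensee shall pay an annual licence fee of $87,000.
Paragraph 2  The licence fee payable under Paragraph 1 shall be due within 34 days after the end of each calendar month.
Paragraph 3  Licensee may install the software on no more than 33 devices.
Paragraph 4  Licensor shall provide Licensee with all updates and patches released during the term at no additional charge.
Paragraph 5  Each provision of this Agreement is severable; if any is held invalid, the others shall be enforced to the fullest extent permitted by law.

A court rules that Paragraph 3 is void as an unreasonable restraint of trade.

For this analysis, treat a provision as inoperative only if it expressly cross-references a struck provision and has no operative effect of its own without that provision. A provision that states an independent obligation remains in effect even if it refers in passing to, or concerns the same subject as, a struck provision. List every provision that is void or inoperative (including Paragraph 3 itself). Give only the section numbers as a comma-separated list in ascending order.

Paragraph 3 is struck. Although Paragraph 1 refers to Paragraph 3, its operative terms do not depend on Paragraph 3, so it remains in effect. Nothing else in the Agreement is defined by reference to Paragraph 3. Paragraph 5 is a severability clause and preserves every provision that can still be given independent effect. That leaves Paragraph 1, Paragraph 2, Paragraph 4, and Paragraph 5 in effect.

3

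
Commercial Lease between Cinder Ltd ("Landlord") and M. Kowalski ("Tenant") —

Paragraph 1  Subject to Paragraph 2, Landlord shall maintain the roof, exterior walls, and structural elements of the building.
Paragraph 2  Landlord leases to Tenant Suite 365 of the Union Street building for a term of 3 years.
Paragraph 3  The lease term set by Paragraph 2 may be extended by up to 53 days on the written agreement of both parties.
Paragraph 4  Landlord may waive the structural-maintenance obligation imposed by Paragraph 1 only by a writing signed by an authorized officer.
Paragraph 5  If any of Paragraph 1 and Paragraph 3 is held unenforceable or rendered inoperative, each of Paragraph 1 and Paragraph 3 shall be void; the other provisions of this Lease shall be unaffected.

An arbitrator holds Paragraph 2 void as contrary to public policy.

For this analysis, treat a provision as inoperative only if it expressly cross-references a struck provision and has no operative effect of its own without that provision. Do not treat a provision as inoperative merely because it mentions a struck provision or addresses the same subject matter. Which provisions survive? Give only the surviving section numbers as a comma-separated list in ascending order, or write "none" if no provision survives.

5

Paragraph 2 is struck. The whole of Paragraph 3 is the extension of the lease term, defined by reference to Paragraph 2, so Paragraph 3 cannot stand once Paragraph 2 is removed. Paragraph 5 declares Paragraph 1 and Paragraph 3 mutually dependent; since one of them has fallen, all of them are of no effect. That brings down Paragraph 1 as well. Paragraph 4 in turn depends solely on a provision now struck and likewise falls. The remainder continues in force under Paragraph 5. Only Paragraph 5 remains in effect.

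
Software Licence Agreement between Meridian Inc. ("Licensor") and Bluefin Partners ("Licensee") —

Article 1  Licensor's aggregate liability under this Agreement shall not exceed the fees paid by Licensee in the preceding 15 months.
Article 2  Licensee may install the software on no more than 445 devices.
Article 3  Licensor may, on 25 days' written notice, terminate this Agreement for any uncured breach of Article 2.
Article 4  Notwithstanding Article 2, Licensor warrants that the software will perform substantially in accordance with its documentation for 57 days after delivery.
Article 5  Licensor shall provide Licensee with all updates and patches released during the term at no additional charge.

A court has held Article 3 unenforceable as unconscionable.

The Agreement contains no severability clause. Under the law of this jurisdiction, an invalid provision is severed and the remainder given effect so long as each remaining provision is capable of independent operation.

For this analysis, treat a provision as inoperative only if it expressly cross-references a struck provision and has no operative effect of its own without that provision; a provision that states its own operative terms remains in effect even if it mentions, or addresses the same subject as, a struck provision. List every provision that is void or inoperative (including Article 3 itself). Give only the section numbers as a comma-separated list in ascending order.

3

Article 3 is struck. Nothing else in the Agreement is defined by reference to Article 3. With no severability clause, the stated default rule severs what cannot stand and enforces each remaining provision that can operate on its own. Article 1, Article 2, Article 4, and Article 5 remain in effect.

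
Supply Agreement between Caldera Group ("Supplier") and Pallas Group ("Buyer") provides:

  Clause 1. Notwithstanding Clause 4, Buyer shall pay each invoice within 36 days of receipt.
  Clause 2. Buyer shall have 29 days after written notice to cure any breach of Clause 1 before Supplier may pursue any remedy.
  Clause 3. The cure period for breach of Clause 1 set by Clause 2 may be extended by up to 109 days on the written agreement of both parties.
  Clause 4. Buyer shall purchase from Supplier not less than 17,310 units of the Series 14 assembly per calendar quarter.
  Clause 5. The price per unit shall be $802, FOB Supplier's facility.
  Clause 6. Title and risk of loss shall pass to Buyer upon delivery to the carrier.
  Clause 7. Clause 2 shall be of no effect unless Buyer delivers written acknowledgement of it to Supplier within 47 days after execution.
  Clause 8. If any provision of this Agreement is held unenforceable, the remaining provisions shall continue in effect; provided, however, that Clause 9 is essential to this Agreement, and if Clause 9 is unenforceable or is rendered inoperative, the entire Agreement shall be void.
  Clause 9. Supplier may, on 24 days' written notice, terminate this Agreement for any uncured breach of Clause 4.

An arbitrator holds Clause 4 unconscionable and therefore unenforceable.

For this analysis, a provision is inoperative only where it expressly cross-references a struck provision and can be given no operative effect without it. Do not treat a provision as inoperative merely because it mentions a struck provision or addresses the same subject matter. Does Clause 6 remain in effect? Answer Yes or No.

Clause 4 is struck. Clause 9 merely fixes the termination right for breach of Clause 4; with Clause 4 gone it has nothing to operate on and falls away. Clause 8 makes Clause 9 an essential term, and Clause 9 has been rendered inoperative by the cascade; under Clause 8, the entire Agreement is therefore void. No provision of the Agreement survives. Clause 6 is among the inoperative provisions, so the answer is no.

No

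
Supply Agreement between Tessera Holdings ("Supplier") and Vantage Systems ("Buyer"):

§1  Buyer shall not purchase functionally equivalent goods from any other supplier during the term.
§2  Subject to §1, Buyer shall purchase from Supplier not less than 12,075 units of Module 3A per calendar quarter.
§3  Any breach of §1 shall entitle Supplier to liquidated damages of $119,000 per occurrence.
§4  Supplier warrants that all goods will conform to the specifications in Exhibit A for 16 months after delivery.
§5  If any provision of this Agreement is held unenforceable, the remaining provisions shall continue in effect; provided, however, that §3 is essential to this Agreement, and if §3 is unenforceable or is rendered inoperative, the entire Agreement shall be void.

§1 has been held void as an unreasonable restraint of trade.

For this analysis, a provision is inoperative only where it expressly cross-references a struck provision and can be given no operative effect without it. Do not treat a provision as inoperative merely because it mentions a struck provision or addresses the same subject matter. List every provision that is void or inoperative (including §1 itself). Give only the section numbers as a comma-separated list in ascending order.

§1 is struck. §3 operates only by reference to §1, so it falls with §1. §5 makes §3 an essential term, and §3 has been rendered inoperative by the cascade; under §5, the entire Agreement is therefore void. No provision of the Agreement survives.

1, 2, 3, 4, 5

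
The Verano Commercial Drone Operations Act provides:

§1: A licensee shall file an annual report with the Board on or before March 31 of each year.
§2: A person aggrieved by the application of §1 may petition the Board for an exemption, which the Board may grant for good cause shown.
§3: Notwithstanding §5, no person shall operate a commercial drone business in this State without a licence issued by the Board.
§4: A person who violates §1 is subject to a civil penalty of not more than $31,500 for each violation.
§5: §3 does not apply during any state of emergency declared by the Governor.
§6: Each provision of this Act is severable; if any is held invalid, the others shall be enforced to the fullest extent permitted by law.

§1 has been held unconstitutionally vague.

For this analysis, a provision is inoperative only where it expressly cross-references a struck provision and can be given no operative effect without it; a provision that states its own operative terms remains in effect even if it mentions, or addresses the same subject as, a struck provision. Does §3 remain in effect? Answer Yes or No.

§1 is struck. The only function of §2 is the exemption procedure for §1, so it cannot stand once §1 is removed. §4 has no operative effect of its own apart from §1 and is therefore inoperative. §6 is a severability clause and preserves every provision that can still be given independent effect. §3, §5, and §6 remain in effect. §3 is among the surviving provisions, so the answer is yes.

Yes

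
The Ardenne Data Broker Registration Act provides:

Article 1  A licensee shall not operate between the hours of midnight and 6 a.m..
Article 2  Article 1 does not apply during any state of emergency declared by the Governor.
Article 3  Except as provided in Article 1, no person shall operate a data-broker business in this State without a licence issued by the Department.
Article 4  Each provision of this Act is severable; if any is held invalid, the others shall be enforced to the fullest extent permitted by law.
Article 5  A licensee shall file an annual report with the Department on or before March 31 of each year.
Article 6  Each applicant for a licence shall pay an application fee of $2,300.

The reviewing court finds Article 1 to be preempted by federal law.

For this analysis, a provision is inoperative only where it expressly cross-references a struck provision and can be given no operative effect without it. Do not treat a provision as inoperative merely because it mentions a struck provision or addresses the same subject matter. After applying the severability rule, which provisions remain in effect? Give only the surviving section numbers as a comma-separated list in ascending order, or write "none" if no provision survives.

Article 1 is struck. Article 2 operates only by reference to Article 1, so it falls with Article 1. Article 3 mentions Article 1 but its own obligation stands independently of Article 1, so Article 3 is not affected. Under the severability clause in Article 4, the remaining provisions continue in force. The provisions still in force are Article 3, Article 4, Article 5, and Article 6.

3, 4, 5, 6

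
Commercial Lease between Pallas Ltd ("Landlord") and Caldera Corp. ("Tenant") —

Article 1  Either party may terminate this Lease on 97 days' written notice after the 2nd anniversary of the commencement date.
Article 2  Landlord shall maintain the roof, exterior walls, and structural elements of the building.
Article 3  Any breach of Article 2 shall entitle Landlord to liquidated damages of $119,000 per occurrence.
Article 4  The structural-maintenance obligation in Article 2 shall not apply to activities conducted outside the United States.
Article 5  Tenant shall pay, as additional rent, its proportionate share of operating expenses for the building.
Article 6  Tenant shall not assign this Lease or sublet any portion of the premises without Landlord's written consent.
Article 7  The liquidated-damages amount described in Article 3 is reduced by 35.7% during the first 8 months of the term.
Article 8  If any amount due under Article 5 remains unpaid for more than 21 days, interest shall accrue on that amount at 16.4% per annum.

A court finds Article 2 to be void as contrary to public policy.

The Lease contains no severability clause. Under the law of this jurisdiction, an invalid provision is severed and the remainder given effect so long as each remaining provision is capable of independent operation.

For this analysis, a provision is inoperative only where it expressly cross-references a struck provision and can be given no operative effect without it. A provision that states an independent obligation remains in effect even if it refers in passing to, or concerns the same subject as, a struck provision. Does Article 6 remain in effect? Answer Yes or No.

Yes

Article 2 is struck. The whole of Article 3 is the liquidated-damages amount, defined by reference to Article 2, so Article 3 cannot stand once Article 2 is removed. Article 4 operates only by reference to Article 2, so it falls with Article 2. Article 7 has no operative effect of its own apart from Article 3 and is therefore inoperative. With no severability clause, the stated default rule severs what cannot stand and enforces each remaining provision that can operate on its own. That leaves Article 1, Article 5, Article 6, and Article 8 in effect. Article 6 is among the surviving provisions, so the answer is yes.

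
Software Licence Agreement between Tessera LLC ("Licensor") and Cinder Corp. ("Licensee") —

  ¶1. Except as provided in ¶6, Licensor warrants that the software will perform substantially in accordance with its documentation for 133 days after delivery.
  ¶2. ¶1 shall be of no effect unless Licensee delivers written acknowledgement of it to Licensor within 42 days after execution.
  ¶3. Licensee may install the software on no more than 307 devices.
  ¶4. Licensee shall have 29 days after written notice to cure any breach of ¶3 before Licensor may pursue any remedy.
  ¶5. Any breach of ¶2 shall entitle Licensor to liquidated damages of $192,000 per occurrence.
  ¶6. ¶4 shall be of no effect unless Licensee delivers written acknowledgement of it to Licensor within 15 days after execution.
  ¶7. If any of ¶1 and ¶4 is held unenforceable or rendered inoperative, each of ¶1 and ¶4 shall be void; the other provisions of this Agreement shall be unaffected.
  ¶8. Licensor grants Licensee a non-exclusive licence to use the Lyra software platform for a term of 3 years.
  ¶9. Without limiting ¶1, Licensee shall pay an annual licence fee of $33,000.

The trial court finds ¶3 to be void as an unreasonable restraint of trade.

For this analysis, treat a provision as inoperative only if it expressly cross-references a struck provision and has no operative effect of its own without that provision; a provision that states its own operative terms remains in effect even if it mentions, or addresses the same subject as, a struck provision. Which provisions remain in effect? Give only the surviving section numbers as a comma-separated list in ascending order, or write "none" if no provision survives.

7, 8, 9

¶3 is struck. The only function of ¶4 is the cure period for breach of ¶3, so it cannot stand once ¶3 is removed. ¶6 has no operative effect of its own apart from ¶4 and is therefore inoperative. ¶9 mentions ¶1 but its own obligation stands independently of ¶1, so ¶9 is not affected. ¶7 declares ¶1 and ¶4 mutually dependent; since one of them has fallen, all of them are of no effect. That brings down ¶1 as well. ¶2 and ¶5 in turn depend solely on a provision now struck and likewise fall. The remainder continues in force under ¶7. The provisions still in force are ¶7, ¶8, and ¶9.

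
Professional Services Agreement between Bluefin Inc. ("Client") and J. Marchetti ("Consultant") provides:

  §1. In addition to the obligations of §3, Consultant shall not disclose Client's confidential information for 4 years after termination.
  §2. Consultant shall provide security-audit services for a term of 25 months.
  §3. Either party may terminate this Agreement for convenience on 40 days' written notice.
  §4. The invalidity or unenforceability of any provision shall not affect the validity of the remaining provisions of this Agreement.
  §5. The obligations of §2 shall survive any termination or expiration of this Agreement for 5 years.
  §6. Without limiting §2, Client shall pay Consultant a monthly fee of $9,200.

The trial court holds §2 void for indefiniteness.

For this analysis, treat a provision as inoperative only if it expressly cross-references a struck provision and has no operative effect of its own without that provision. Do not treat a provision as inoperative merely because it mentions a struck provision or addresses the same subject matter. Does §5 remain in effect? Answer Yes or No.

§2 is struck. §5 merely fixes the survival period for §2; with §2 gone it has nothing to operate on and falls away. Although §6 refers to §2, its operative terms do not depend on §2, so it remains in effect. Under the severability clause in §4, the remaining provisions continue in force. The provisions still in force are §1, §3, §4, and §6. §5 is among the inoperative provisions, so the answer is no.

No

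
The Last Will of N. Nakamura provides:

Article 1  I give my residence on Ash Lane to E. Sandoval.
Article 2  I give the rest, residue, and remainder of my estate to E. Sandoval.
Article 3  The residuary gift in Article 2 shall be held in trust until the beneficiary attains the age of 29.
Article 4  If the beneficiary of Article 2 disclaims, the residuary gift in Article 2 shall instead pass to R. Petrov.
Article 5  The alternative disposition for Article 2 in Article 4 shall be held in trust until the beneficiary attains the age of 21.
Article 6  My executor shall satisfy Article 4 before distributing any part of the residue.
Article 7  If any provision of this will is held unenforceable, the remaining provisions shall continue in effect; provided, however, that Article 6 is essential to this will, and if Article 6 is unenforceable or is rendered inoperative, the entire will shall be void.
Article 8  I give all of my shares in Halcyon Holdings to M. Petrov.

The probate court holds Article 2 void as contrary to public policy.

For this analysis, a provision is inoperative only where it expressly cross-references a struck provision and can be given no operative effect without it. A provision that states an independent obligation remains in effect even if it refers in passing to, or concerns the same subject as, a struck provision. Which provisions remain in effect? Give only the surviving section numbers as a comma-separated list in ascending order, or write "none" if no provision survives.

none

Article 2 is struck. Article 3 merely fixes the trust for Article 2; with Article 2 gone it has nothing to operate on and falls away. Article 4 operates only by reference to Article 2, so it falls with Article 2. Article 5 has no operative effect of its own apart from Article 4 and is therefore inoperative. Article 6 operates only by reference to Article 4, so it falls with Article 4. Article 7 makes Article 6 an essential term, and Article 6 has been rendered inoperative by the cascade; under Article 7, the entire will is therefore void. No provision of the will survives.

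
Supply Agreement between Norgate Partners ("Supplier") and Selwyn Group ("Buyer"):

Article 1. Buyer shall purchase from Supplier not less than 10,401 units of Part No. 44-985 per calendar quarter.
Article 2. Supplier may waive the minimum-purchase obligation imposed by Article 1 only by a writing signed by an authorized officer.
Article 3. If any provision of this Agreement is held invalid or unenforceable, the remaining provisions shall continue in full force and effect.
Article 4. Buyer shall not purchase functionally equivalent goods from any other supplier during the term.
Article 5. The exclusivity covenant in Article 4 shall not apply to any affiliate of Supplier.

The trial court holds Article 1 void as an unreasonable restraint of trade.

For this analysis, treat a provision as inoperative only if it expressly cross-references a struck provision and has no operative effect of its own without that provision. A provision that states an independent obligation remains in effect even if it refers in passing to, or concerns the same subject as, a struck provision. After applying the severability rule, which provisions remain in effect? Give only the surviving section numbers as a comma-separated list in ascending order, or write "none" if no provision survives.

Article 1 is struck. Article 2 has no operative effect of its own apart from Article 1 and is therefore inoperative. Under the severability clause in Article 3, the remaining provisions continue in force. Article 3, Article 4, and Article 5 remain in effect.

3, 4, 5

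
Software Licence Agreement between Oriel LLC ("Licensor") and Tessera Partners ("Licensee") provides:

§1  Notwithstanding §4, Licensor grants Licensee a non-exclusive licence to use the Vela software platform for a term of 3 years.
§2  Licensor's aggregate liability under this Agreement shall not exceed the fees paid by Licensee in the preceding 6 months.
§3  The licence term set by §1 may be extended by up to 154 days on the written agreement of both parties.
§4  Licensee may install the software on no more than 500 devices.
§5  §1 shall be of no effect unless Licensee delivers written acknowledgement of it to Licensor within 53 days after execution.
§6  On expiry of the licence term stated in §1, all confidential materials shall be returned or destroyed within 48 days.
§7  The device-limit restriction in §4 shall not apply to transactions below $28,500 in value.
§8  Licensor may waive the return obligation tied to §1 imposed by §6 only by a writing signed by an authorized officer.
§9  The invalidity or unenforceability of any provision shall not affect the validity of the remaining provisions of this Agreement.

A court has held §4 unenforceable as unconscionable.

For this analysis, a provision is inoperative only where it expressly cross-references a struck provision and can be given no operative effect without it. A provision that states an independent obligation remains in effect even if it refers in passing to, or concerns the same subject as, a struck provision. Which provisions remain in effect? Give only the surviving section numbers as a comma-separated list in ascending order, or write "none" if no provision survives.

1, 2, 3, 5, 6, 8, 9

§4 is struck. §7 operates only by reference to §4, so it falls with §4. §1 mentions §4 but its own obligation stands independently of §4, so §1 is not affected. §9 is a severability clause and preserves every provision that can still be given independent effect. That leaves §1, §2, §3, §5, §6, §8, and §9 in effect.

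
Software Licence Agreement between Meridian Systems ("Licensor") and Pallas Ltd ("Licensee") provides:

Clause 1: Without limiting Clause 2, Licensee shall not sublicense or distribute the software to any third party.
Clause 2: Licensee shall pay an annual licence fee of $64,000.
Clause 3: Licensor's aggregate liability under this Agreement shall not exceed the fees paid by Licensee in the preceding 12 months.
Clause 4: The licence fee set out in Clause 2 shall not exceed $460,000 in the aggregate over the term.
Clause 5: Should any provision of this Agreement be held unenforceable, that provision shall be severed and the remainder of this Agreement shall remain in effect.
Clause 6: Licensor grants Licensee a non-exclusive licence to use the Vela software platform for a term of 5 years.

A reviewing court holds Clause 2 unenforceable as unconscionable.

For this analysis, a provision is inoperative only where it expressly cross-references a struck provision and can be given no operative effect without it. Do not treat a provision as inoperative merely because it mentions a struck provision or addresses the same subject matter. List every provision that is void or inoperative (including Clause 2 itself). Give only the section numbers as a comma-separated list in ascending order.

2, 4

Clause 2 is struck. Clause 4 does nothing except set the aggregate cap on the licence fee by reference to Clause 2; with Clause 2 gone it has no independent effect and is inoperative. Although Clause 1 refers to Clause 2, its operative terms do not depend on Clause 2, so it remains in effect. Under the severability clause in Clause 5, the remaining provisions continue in force. Clause 1, Clause 3, Clause 5, and Clause 6 remain in effect.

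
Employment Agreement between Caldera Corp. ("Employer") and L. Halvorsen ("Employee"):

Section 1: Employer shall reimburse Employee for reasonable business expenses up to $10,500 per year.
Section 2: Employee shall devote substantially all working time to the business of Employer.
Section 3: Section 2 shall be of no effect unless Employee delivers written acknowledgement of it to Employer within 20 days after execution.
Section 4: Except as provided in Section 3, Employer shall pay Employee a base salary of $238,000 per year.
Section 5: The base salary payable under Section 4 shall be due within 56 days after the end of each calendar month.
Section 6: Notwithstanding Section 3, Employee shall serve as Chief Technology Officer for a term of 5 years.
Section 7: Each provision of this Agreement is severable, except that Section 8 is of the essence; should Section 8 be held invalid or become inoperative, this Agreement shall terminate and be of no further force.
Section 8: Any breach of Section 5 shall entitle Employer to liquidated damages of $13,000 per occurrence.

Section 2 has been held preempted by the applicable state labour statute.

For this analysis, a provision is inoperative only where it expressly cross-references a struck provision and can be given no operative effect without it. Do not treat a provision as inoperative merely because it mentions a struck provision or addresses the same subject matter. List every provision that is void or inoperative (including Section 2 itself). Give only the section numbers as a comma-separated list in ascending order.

Section 2 is struck. Section 3 merely fixes the acknowledgement condition for Section 2; with Section 2 gone it has nothing to operate on and falls away. Section 6 mentions Section 3 but its own obligation stands independently of Section 3, so Section 6 is not affected. Although Section 4 refers to Section 3, its operative terms do not depend on Section 3, so it remains in effect. Section 7 makes Section 8 an essential term, but Section 8 is unaffected, so the severability proviso in Section 7 preserves the remaining provisions. Section 1, Section 4, Section 5, Section 6, Section 7, and Section 8 remain in effect.

2, 3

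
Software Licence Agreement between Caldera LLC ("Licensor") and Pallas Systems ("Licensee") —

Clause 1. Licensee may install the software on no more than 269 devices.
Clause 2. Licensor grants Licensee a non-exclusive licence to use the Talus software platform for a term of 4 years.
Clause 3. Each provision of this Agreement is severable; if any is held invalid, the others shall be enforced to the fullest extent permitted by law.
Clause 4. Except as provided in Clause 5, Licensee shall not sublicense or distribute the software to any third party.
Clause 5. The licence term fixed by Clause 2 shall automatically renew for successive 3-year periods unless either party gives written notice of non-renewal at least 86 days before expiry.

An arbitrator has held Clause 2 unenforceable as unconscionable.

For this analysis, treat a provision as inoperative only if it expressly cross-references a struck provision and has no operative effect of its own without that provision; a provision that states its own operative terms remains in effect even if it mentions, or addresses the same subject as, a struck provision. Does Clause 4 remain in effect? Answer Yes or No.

Yes

Clause 2 is struck. The whole of Clause 5 is the renewal of the licence term, defined by reference to Clause 2, so Clause 5 cannot stand once Clause 2 is removed. Although Clause 4 refers to Clause 5, its operative terms do not depend on Clause 5, so it remains in effect. Clause 3 is a severability clause and preserves every provision that can still be given independent effect. The provisions still in force are Clause 1, Clause 3, and Clause 4. Clause 4 is among the surviving provisions, so the answer is yes.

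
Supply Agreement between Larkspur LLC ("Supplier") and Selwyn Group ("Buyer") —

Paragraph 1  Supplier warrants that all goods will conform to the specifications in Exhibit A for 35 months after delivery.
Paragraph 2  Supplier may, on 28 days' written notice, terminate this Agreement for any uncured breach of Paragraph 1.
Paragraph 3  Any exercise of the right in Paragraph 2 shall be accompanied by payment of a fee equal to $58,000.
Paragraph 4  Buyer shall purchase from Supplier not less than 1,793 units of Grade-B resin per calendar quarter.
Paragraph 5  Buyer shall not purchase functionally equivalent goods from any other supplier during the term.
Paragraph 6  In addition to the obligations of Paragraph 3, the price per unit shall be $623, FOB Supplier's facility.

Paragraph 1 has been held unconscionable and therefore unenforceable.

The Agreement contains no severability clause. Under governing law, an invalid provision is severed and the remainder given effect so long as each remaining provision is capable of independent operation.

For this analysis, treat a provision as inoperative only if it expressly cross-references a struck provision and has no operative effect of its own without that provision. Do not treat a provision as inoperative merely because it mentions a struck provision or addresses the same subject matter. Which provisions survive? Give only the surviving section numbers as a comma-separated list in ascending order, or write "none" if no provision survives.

Paragraph 1 is struck. Paragraph 2 operates only by reference to Paragraph 1, so it falls with Paragraph 1. The only function of Paragraph 3 is the exercise fee for Paragraph 2, so it cannot stand once Paragraph 2 is removed. Although Paragraph 6 refers to Paragraph 3, its operative terms do not depend on Paragraph 3, so it remains in effect. Under the stated default rule, only provisions that cannot operate independently fall away; the rest are enforced. The provisions still in force are Paragraph 4, Paragraph 5, and Paragraph 6.

4, 5, 6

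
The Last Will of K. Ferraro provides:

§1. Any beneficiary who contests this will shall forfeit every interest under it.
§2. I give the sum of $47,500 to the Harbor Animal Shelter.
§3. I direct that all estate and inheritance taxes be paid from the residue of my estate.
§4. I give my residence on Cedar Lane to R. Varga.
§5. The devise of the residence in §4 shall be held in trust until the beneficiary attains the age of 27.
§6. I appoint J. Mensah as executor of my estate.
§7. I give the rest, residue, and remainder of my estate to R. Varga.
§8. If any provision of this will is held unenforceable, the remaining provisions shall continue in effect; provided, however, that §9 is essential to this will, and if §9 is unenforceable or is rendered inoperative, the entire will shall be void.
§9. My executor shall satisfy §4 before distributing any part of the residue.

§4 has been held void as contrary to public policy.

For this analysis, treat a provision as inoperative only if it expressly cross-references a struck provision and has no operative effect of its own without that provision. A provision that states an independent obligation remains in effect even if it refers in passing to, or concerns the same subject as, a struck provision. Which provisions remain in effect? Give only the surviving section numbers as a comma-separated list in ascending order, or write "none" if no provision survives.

§4 is struck. §5 merely fixes the trust for §4; with §4 gone it has nothing to operate on and falls away. §9 operates only by reference to §4, so it falls with §4. §8 makes §9 an essential term, and §9 has been rendered inoperative by the cascade; under §8, the entire will is therefore void. No provision of the will survives.

none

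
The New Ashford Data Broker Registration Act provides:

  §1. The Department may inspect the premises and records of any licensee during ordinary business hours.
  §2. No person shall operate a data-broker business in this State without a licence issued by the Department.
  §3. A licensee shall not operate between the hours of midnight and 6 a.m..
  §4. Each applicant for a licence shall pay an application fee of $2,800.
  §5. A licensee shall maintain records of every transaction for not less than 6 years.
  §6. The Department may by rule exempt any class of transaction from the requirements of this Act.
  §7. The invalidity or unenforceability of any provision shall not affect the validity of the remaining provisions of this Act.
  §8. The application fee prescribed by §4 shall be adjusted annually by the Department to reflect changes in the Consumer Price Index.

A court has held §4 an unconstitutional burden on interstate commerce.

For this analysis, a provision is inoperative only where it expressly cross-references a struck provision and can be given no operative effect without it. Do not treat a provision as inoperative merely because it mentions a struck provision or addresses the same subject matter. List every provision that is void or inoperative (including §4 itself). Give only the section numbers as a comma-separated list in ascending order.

4, 8

§4 is struck. The whole of §8 is the indexation of the application fee, defined by reference to §4, so §8 cannot stand once §4 is removed. §7 is a severability clause and preserves every provision that can still be given independent effect. The provisions still in force are §1, §2, §3, §5, §6, and §7.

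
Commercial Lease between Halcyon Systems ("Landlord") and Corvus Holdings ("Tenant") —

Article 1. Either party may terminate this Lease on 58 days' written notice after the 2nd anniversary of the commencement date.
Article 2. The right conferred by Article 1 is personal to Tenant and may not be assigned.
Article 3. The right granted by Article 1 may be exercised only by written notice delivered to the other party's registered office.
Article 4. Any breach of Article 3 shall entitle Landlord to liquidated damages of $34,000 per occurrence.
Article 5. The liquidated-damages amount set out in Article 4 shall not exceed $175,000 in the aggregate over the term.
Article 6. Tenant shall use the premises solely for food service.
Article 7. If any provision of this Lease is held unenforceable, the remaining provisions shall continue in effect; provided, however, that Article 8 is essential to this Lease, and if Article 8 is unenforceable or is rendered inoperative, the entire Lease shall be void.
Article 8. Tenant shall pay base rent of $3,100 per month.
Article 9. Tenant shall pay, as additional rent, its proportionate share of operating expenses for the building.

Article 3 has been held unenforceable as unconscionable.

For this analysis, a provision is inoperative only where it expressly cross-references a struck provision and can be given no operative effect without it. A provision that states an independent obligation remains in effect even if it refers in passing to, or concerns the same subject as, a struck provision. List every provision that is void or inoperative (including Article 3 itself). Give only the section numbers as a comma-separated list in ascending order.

Article 3 is struck. Article 4 does nothing except set the liquidated-damages amount by reference to Article 3; with Article 3 gone it has no independent effect and is inoperative. Article 5 has no operative effect of its own apart from Article 4 and is therefore inoperative. Article 7 makes Article 8 an essential term, but Article 8 is unaffected, so the severability proviso in Article 7 preserves the remaining provisions. That leaves Article 1, Article 2, Article 6, Article 7, Article 8, and Article 9 in effect.

3, 4, 5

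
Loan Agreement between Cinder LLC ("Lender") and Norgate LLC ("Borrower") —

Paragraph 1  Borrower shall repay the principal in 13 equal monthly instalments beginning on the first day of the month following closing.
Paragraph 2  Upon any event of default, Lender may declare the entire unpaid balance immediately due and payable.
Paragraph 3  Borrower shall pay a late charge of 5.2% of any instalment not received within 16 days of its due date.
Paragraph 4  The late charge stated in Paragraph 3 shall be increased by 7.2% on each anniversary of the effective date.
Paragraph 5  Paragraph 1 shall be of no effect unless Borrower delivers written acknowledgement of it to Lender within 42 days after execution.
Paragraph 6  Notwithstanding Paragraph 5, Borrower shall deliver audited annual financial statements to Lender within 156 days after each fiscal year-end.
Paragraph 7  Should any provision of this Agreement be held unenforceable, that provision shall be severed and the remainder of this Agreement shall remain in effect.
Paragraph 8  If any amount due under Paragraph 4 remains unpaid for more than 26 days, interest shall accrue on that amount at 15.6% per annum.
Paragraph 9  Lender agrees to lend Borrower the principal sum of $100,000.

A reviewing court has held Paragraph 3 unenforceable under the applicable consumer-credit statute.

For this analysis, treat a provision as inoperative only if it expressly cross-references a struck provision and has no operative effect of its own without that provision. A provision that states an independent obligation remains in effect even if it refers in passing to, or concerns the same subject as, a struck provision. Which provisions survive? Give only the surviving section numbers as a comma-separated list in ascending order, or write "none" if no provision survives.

Paragraph 3 is struck. Paragraph 4 operates only by reference to Paragraph 3, so it falls with Paragraph 3. The whole of Paragraph 8 is the default interest on the escalation of the late charge, defined by reference to Paragraph 4, so Paragraph 8 cannot stand once Paragraph 4 is removed. Paragraph 7 is a severability clause and preserves every provision that can still be given independent effect. That leaves Paragraph 1, Paragraph 2, Paragraph 5, Paragraph 6, Paragraph 7, and Paragraph 9 in effect.

1, 2, 5, 6, 7, 9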